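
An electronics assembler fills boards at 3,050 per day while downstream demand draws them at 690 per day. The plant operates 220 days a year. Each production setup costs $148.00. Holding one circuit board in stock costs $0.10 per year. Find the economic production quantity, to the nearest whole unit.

Annual demand D = 690 × 220 = 151,800.
Production build-up factor (1 − d/p) = 1 − 690/3,050 = 0.7738.
Q* = √(2DS / (H(1 − d/p))) = √(2 × 151,800 × 148 / (0.1 × 0.7738)).
= √(44,932,800 / 0.0774) ≈ 24097.704.

Q* ≈ 24,098 boards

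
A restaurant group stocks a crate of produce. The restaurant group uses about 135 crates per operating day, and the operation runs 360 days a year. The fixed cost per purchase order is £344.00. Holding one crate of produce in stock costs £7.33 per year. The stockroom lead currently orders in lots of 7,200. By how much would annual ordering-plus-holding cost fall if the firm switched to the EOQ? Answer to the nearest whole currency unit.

Annual demand D = 135 × 360 = 48,600.
EOQ = √(2DS/H) = √(2 × 48,600 × 344 / 7.33) ≈ 2135.80.
Cost at Q* = (D/Q*)S + (Q*/2)H = √(2DSH) ≈ £15,655.41.
Cost at Q = 7,200: (48,600/7,200)×344 + (7,200/2)×7.33 = £2,322.00 + £26,388.00 = £28,710.00.
Excess = £28,710.00 − £15,655.41 = £13,054.59.

Extra cost ≈ £13,055 per year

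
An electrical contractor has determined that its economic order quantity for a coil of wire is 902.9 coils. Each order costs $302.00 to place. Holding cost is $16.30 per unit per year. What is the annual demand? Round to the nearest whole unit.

D ≈ 22,000 coils per year

Invert the EOQ relation Q*² = 2DS/H.
From Q* = √(2DS/H): D = Q*²H / (2S) = 902.9² × 16.3 / (2 × 302) = 22000.369.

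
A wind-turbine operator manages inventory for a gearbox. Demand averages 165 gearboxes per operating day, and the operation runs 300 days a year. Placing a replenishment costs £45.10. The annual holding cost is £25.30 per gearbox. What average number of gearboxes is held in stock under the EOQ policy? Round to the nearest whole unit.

Annual demand D = 165 × 300 = 49,500.
The optimal lot size = √(2DS/H) = √(2 × 49,500 × 45.1 / 25.3) ≈ 420.09.
Average inventory = Q*/2 ≈ 420.09 / 2 = 210.047.

Average inventory ≈ 210 gearboxes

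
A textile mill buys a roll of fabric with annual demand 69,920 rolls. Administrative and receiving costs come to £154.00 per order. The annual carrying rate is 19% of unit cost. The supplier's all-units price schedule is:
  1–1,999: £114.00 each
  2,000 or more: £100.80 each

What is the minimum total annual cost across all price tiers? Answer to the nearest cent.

TC* ≈ £7,072,471.84

Holding cost per unit per year at price C is H = 0.19·C.
Evaluate total cost at each tier's feasible EOQ or, if the EOQ is below the tier, at the tier's minimum quantity.
EOQ at £114.00 = 997.1 (feasible in tier 1): TC = 69,920×£114.00 + (69,920/997.1)×154 + (997.1/2)×0.19×£114.00 = £7,992,477.59.
EOQ at £100.80 = 1060.4 < 2000, so use break Q=2000: TC = 69,920×£100.80 + (69,920/2000.0)×154 + (2000.0/2)×0.19×£100.80 = £7,072,471.84.
Lowest total cost among the candidates is at Q = 2000.0.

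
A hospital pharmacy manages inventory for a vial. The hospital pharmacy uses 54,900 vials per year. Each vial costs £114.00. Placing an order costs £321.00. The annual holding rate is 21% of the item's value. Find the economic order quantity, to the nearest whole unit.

Q* ≈ 1,213 vials

Holding cost H = 0.21 × £114.00 = £23.9400 per unit per year.
EOQ = √(2DS / H) = √(2 × 54,900 × 321 / 23.94).
= √(35,245,800 / 23.94) = √1,472,255.6391 ≈ 1213.365.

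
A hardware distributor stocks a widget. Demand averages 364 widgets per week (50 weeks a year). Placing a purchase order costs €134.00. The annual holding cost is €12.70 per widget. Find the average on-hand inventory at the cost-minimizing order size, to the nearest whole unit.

Average inventory ≈ 310 widgets

Annual demand D = 364 × 50 = 18,200.
Q* = √(2DS/H) = √(2 × 18,200 × 134 / 12.7) ≈ 619.73.
Average inventory = Q*/2 ≈ 619.73 / 2 = 309.864.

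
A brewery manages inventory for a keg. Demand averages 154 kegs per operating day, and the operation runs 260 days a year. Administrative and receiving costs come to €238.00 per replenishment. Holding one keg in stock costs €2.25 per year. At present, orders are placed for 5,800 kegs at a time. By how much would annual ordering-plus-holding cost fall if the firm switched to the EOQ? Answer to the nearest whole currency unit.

Extra cost ≈ €1,620 per year

Annual demand D = 154 × 260 = 40,040.
EOQ = √(2DS/H) = √(2 × 40,040 × 238 / 2.25) ≈ 2910.44.
Cost at Q* = (D/Q*)S + (Q*/2)H = √(2DSH) ≈ €6,548.50.
Cost at Q = 5,800: (40,040/5,800)×238 + (5,800/2)×2.25 = €1,643.02 + €6,525.00 = €8,168.02.
Excess = €8,168.02 − €6,548.50 = €1,619.52.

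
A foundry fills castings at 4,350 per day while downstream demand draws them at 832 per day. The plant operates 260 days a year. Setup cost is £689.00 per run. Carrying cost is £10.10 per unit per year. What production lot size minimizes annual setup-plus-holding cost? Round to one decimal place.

Annual demand D = 832 × 260 = 216,320.
Production build-up factor (1 − d/p) = 1 − 832/4,350 = 0.8087.
Q* = √(2DS / (H(1 − d/p))) = √(2 × 216,320 × 689 / (10.1 × 0.8087)).
= √(298,088,960 / 8.1682) ≈ 6041.002.

Q* ≈ 6,041.0 castings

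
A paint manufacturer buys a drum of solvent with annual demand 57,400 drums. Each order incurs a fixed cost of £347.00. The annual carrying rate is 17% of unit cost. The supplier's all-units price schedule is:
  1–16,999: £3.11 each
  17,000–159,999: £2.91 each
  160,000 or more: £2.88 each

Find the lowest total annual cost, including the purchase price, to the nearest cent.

TC* ≈ £172,410.59

Holding cost per unit per year at price C is H = 0.17·C.
For each price level, check whether its EOQ is feasible; otherwise the best quantity at that price is the breakpoint.
EOQ at £3.11 = 8680.2 (feasible in tier 1): TC = 57,400×£3.11 + (57,400/8680.2)×347 + (8680.2/2)×0.17×£3.11 = £183,103.24.
EOQ at £2.91 = 8973.6 < 17000, so use break Q=17000: TC = 57,400×£2.91 + (57,400/17000.0)×347 + (17000.0/2)×0.17×£2.91 = £172,410.59.
EOQ at £2.88 = 9020.2 < 160000, so use break Q=160000: TC = 57,400×£2.88 + (57,400/160000.0)×347 + (160000.0/2)×0.17×£2.88 = £204,604.49.
Lowest total cost among the candidates is at Q = 17000.0.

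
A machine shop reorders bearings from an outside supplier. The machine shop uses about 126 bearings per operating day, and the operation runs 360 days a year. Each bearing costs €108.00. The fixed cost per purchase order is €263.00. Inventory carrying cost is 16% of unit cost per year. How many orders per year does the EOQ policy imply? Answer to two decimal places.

Annual demand D = 126 × 360 = 45,360.
Holding cost H = 0.16 × €108.00 = €17.2800 per unit per year.
Q* = √(2DS/H) = √(2 × 45,360 × 263 / 17.28) ≈ 1175.05.
Orders per year = D / Q* = 45,360 / 1175.05 ≈ 38.603.

N ≈ 38.60 orders per year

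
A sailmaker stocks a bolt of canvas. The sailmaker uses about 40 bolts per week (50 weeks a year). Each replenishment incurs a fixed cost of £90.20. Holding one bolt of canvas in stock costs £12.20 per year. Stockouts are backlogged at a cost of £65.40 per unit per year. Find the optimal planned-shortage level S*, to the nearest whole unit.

Annual demand D = 40 × 50 = 2,000.
With planned backorders, Q* = √(2DS/H) · √((H+B)/B).
√(2DS/H) = √(2 × 2,000 × 90.2 / 12.2) = 171.970.
√((H+B)/B) = √((12.2+65.4)/65.4) = 1.0893.
Q* ≈ 187.325.
S* = Q* · H/(H+B) = 187.325 × 12.2/77.6 ≈ 29.451.

S* ≈ 29 bolts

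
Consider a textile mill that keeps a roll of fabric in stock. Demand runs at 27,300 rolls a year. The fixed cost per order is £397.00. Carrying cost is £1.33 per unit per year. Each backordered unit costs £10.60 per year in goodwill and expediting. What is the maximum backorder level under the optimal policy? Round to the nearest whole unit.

With planned backorders, Q* = √(2DS/H) · √((H+B)/B).
√(2DS/H) = √(2 × 27,300 × 397 / 1.33) = 4037.065.
√((H+B)/B) = √((1.33+10.6)/10.6) = 1.0609.
Q* ≈ 4282.852.
S* = Q* · H/(H+B) = 4282.852 × 1.33/11.93 ≈ 477.468.

S* ≈ 477 rolls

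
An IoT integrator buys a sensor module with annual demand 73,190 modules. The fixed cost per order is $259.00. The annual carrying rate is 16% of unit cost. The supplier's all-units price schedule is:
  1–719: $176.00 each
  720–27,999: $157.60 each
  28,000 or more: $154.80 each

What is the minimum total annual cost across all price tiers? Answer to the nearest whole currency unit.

Holding cost per unit per year at price C is H = 0.16·C.
Evaluate total cost at each tier's feasible EOQ or, if the EOQ is below the tier, at the tier's minimum quantity.
Tier 1 ($176.00): EOQ = 1160.3 exceeds tier's upper bound 719, so this tier is dominated.
EOQ at $157.60 = 1226.2 (feasible in tier 2): TC = 73,190×$157.60 + (73,190/1226.2)×259 + (1226.2/2)×0.16×$157.60 = $11,565,663.24.
EOQ at $154.80 = 1237.2 < 28000, so use break Q=28000: TC = 73,190×$154.80 + (73,190/28000.0)×259 + (28000.0/2)×0.16×$154.80 = $11,677,241.01.
Lowest total cost among the candidates is at Q = 1226.2.

TC* ≈ $11,565,663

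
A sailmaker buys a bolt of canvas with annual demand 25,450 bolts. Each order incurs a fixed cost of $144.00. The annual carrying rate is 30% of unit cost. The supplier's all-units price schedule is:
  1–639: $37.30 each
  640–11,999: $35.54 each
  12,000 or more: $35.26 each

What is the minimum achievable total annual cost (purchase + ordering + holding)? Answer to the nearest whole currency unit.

TC* ≈ $913,333

Holding cost per unit per year at price C is H = 0.30·C.
For each price level, check whether its EOQ is feasible; otherwise the best quantity at that price is the breakpoint.
Tier 1 ($37.30): EOQ = 809.3 exceeds tier's upper bound 639, so this tier is dominated.
EOQ at $35.54 = 829.1 (feasible in tier 2): TC = 25,450×$35.54 + (25,450/829.1)×144 + (829.1/2)×0.30×$35.54 = $913,333.15.
EOQ at $35.26 = 832.4 < 12000, so use break Q=12000: TC = 25,450×$35.26 + (25,450/12000.0)×144 + (12000.0/2)×0.30×$35.26 = $961,140.40.
Lowest total cost among the candidates is at Q = 829.1.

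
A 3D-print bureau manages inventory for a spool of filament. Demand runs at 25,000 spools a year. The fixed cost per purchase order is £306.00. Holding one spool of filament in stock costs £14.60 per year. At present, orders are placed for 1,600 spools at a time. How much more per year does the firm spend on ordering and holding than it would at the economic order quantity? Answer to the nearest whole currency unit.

EOQ = √(2DS/H) = √(2 × 25,000 × 306 / 14.6) ≈ 1023.69.
Cost at Q* = (D/Q*)S + (Q*/2)H = √(2DSH) ≈ £14,945.90.
Cost at Q = 1,600: (25,000/1,600)×306 + (1,600/2)×14.6 = £4,781.25 + £11,680.00 = £16,461.25.
Excess = £16,461.25 − £14,945.90 = £1,515.35.

Extra cost ≈ £1,515 per year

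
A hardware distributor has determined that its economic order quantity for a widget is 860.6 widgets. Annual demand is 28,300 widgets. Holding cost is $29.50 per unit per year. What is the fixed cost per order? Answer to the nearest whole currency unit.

S ≈ $386

Invert the EOQ relation Q*² = 2DS/H.
From Q* = √(2DS/H): S = Q*²H / (2D) = 860.6² × 29.5 / (2 × 28,300) = 386.0186.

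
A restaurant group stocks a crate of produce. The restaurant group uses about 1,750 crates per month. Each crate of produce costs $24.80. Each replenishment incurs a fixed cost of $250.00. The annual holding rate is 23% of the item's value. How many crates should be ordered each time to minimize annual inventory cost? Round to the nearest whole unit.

Annual demand D = 1,750 × 12 = 21,000.
Holding cost H = 0.23 × $24.80 = $5.7040 per unit per year.
EOQ = √(2DS / H) = √(2 × 21,000 × 250 / 5.704).
= √(10,500,000 / 5.704) = √1,840,813.4642 ≈ 1356.766.

Q* ≈ 1,357 crates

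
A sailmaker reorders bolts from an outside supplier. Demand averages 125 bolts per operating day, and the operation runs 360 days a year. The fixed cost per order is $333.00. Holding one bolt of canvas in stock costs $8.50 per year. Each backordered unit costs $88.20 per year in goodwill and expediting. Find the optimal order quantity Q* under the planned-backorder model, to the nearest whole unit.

Annual demand D = 125 × 360 = 45,000.
With planned backorders, Q* = √(2DS/H) · √((H+B)/B).
√(2DS/H) = √(2 × 45,000 × 333 / 8.5) = 1877.733.
√((H+B)/B) = √((8.5+88.2)/88.2) = 1.0471.
Q* ≈ 1966.133.

Q* ≈ 1,966 bolts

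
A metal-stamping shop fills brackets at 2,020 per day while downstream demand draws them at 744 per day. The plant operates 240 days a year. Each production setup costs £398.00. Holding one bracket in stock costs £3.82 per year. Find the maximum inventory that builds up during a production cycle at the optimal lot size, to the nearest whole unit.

Annual demand D = 744 × 240 = 178,560.
Production build-up factor (1 − d/p) = 1 − 744/2,020 = 0.6317.
Q* = √(2DS / (H(1 − d/p))) = √(2 × 178,560 × 398 / (3.82 × 0.6317)).
= √(142,133,760 / 2.413) ≈ 7674.804.
Maximum inventory = Q*(1 − d/p) = 7674.804 × 0.6317 ≈ 4848.044.

I_max ≈ 4,848 brackets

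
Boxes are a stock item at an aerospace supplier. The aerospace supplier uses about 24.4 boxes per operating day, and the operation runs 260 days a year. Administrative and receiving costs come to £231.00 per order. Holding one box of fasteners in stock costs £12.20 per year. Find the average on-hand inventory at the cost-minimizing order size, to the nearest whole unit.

Annual demand D = 24.4 × 260 = 6,344.
Q* = √(2DS/H) = √(2 × 6,344 × 231 / 12.2) ≈ 490.14.
Average inventory = Q*/2 ≈ 490.14 / 2 = 245.071.

Average inventory ≈ 245 boxes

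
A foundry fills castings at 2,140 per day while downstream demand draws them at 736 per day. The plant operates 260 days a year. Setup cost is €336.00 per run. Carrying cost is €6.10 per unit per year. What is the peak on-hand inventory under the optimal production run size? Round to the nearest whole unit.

I_max ≈ 3,719 castings

Annual demand D = 736 × 260 = 191,360.
Production build-up factor (1 − d/p) = 1 − 736/2,140 = 0.6561.
Q* = √(2DS / (H(1 − d/p))) = √(2 × 191,360 × 336 / (6.1 × 0.6561)).
= √(128,593,920 / 4.0021) ≈ 5668.506.
Maximum inventory = Q*(1 − d/p) = 5668.506 × 0.6561 ≈ 3718.964.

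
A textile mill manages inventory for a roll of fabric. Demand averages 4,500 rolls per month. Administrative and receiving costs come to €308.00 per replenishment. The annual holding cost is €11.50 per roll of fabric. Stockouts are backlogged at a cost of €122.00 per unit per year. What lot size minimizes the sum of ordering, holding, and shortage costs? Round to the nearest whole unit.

Q* ≈ 1,779 rolls

Annual demand D = 4,500 × 12 = 54,000.
With planned backorders, Q* = √(2DS/H) · √((H+B)/B).
√(2DS/H) = √(2 × 54,000 × 308 / 11.5) = 1700.742.
√((H+B)/B) = √((11.5+122)/122) = 1.0461.
Q* ≈ 1779.095.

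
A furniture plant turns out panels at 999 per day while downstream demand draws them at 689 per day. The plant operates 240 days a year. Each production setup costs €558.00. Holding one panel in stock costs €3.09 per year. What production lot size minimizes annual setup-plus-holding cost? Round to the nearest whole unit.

Annual demand D = 689 × 240 = 165,360.
Production build-up factor (1 − d/p) = 1 − 689/999 = 0.3103.
Q* = √(2DS / (H(1 − d/p))) = √(2 × 165,360 × 558 / (3.09 × 0.3103)).
= √(184,541,760 / 0.9589) ≈ 13872.987.

Q* ≈ 13,873 panels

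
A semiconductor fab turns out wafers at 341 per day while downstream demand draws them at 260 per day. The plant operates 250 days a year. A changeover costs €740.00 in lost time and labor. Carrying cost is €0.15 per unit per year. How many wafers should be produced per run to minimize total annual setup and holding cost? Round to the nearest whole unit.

Annual demand D = 260 × 250 = 65,000.
Production build-up factor (1 − d/p) = 1 − 260/341 = 0.2375.
Q* = √(2DS / (H(1 − d/p))) = √(2 × 65,000 × 740 / (0.15 × 0.2375)).
= √(96,200,000 / 0.0356) ≈ 51960.891.

Q* ≈ 51,961 wafers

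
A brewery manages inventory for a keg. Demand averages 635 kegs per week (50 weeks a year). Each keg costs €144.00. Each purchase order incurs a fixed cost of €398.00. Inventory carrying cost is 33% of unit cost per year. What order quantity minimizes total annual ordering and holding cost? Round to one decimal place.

Annual demand D = 635 × 50 = 31,750.
Holding cost H = 0.33 × €144.00 = €47.5200 per unit per year.
EOQ = √(2DS / H) = √(2 × 31,750 × 398 / 47.52).
= √(25,273,000 / 47.52) = √531,839.2256 ≈ 729.273.

Q* ≈ 729.3 kegs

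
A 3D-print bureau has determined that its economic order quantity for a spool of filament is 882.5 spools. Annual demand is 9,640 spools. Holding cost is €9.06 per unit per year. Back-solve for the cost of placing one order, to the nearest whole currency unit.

S ≈ €366

Squaring Q* = √(2DS/H) gives Q*² = 2DS/H.
From Q* = √(2DS/H): S = Q*²H / (2D) = 882.5² × 9.06 / (2 × 9,640) = 365.9743.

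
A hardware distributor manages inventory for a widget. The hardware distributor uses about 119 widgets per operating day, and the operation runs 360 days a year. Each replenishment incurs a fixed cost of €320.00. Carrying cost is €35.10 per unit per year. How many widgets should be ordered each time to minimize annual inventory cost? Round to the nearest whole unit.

Q* ≈ 884 widgets

Annual demand D = 119 × 360 = 42,840.
EOQ = √(2DS / H) = √(2 × 42,840 × 320 / 35.1).
= √(27,417,600 / 35.1) = √781,128.2051 ≈ 883.815.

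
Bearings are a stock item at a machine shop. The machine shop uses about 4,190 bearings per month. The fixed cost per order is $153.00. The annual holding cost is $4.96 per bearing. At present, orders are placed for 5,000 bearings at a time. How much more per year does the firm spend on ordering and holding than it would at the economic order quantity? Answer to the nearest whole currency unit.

Annual demand D = 4,190 × 12 = 50,280.
EOQ = √(2DS/H) = √(2 × 50,280 × 153 / 4.96) ≈ 1761.24.
Cost at Q* = (D/Q*)S + (Q*/2)H = √(2DSH) ≈ $8,735.73.
Cost at Q = 5,000: (50,280/5,000)×153 + (5,000/2)×4.96 = $1,538.57 + $12,400.00 = $13,938.57.
Excess = $13,938.57 − $8,735.73 = $5,202.84.

Extra cost ≈ $5,203 per year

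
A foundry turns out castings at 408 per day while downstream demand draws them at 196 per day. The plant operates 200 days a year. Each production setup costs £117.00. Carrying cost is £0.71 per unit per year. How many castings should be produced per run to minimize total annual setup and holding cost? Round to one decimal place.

Annual demand D = 196 × 200 = 39,200.
Production build-up factor (1 − d/p) = 1 − 196/408 = 0.5196.
Q* = √(2DS / (H(1 − d/p))) = √(2 × 39,200 × 117 / (0.71 × 0.5196)).
= √(9,172,800 / 0.3689) ≈ 4986.364.

Q* ≈ 4,986.4 castings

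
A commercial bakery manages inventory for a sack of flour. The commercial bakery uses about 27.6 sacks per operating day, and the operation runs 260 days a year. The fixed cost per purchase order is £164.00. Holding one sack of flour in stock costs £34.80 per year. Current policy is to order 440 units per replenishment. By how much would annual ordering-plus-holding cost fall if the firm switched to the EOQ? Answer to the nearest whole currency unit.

Extra cost ≈ £1,280 per year

Annual demand D = 27.6 × 260 = 7,176.
EOQ = √(2DS/H) = √(2 × 7,176 × 164 / 34.8) ≈ 260.07.
Cost at Q* = (D/Q*)S + (Q*/2)H = √(2DSH) ≈ £9,050.40.
Cost at Q = 440: (7,176/440)×164 + (440/2)×34.8 = £2,674.69 + £7,656.00 = £10,330.69.
Excess = £10,330.69 − £9,050.40 = £1,280.29.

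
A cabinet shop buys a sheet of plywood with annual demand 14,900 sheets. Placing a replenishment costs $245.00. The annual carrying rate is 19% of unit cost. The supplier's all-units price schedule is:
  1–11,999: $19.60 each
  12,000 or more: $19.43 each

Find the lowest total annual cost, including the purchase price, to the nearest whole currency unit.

Holding cost per unit per year at price C is H = 0.19·C.
Candidates are each tier's EOQ (if it falls in that tier) and each price-break quantity.
EOQ at $19.60 = 1400.2 (feasible in tier 1): TC = 14,900×$19.60 + (14,900/1400.2)×245 + (1400.2/2)×0.19×$19.60 = $297,254.30.
EOQ at $19.43 = 1406.3 < 12000, so use break Q=12000: TC = 14,900×$19.43 + (14,900/12000.0)×245 + (12000.0/2)×0.19×$19.43 = $311,961.41.
Lowest total cost among the candidates is at Q = 1400.2.

TC* ≈ $297,254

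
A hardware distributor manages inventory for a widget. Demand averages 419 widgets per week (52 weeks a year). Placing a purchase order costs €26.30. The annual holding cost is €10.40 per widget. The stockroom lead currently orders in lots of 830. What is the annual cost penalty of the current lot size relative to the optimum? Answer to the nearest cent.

Annual demand D = 419 × 52 = 21,788.
EOQ = √(2DS/H) = √(2 × 21,788 × 26.3 / 10.4) ≈ 331.96.
Cost at Q* = (D/Q*)S + (Q*/2)H = √(2DSH) ≈ €3,452.38.
Cost at Q = 830: (21,788/830)×26.3 + (830/2)×10.4 = €690.39 + €4,316.00 = €5,006.39.
Excess = €5,006.39 − €3,452.38 = €1,554.01.

Extra cost ≈ €1,554.01 per year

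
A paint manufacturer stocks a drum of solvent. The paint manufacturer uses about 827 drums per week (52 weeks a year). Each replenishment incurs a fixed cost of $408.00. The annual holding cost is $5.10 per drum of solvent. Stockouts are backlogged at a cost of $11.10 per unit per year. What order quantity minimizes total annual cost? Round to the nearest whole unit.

Annual demand D = 827 × 52 = 43,004.
With planned backorders, Q* = √(2DS/H) · √((H+B)/B).
√(2DS/H) = √(2 × 43,004 × 408 / 5.1) = 2623.097.
√((H+B)/B) = √((5.1+11.1)/11.1) = 1.2081.
Q* ≈ 3168.914.

Q* ≈ 3,169 drums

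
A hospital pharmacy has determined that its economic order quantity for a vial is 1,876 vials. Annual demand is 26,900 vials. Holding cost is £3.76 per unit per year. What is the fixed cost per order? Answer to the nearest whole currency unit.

S ≈ £246

Squaring Q* = √(2DS/H) gives Q*² = 2DS/H.
From Q* = √(2DS/H): S = Q*²H / (2D) = 1,876² × 3.76 / (2 × 26,900) = 245.9638.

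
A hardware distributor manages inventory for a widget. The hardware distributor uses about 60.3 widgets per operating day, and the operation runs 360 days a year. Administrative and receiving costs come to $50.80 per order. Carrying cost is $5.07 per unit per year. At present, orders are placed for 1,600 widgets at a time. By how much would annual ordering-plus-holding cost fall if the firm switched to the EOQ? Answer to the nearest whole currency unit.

Annual demand D = 60.3 × 360 = 21,708.
EOQ = √(2DS/H) = √(2 × 21,708 × 50.8 / 5.07) ≈ 659.56.
Cost at Q* = (D/Q*)S + (Q*/2)H = √(2DSH) ≈ $3,343.96.
Cost at Q = 1,600: (21,708/1,600)×50.8 + (1,600/2)×5.07 = $689.23 + $4,056.00 = $4,745.23.
Excess = $4,745.23 − $3,343.96 = $1,401.27.

Extra cost ≈ $1,401 per year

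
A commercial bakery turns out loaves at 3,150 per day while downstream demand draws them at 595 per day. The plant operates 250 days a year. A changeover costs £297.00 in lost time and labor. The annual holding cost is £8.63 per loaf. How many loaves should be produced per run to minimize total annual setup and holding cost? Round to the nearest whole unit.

Q* ≈ 3,553 loaves

Annual demand D = 595 × 250 = 148,750.
Production build-up factor (1 − d/p) = 1 − 595/3,150 = 0.8111.
Q* = √(2DS / (H(1 − d/p))) = √(2 × 148,750 × 297 / (8.63 × 0.8111)).
= √(88,357,500 / 6.9999) ≈ 3552.844.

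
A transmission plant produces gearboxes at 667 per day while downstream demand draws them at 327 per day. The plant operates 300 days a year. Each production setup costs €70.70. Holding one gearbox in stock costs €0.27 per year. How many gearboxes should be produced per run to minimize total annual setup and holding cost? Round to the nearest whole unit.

Annual demand D = 327 × 300 = 98,100.
Production build-up factor (1 − d/p) = 1 − 327/667 = 0.5097.
Q* = √(2DS / (H(1 − d/p))) = √(2 × 98,100 × 70.7 / (0.27 × 0.5097)).
= √(13,871,340 / 0.1376) ≈ 10039.239.

Q* ≈ 10,039 gearboxes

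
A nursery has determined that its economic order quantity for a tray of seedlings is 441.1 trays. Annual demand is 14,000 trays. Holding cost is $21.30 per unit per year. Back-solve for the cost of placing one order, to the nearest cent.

The basic EOQ model gives Q* = √(2DS/H); rearrange for the unknown.
From Q* = √(2DS/H): S = Q*²H / (2D) = 441.1² × 21.3 / (2 × 14,000) = 148.0116.

S ≈ $148.01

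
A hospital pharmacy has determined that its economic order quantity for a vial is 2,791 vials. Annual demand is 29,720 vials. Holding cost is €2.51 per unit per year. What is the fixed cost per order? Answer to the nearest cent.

S ≈ €328.94

Squaring Q* = √(2DS/H) gives Q*² = 2DS/H.
From Q* = √(2DS/H): S = Q*²H / (2D) = 2,791² × 2.51 / (2 × 29,720) = 328.9384.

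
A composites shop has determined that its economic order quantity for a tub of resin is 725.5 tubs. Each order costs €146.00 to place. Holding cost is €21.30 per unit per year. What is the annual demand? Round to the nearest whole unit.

Invert the EOQ relation Q*² = 2DS/H.
From Q* = √(2DS/H): D = Q*²H / (2S) = 725.5² × 21.3 / (2 × 146) = 38394.727.

D ≈ 38,395 tubs per year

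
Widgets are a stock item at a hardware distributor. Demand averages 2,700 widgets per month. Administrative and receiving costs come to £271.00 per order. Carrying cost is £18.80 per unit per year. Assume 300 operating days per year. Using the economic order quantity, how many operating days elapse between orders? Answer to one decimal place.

T ≈ 8.9 days

Annual demand D = 2,700 × 12 = 32,400.
The optimal lot size = √(2DS/H) = √(2 × 32,400 × 271 / 18.8) ≈ 966.48.
Cycle time = Q*/D × 300 = 966.48 / 32,400 × 300 ≈ 8.949 days.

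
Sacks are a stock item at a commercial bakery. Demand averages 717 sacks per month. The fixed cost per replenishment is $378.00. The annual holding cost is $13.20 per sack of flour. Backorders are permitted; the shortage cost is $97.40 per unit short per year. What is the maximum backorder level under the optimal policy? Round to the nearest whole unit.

S* ≈ 89 sacks

Annual demand D = 717 × 12 = 8,604.
With planned backorders, Q* = √(2DS/H) · √((H+B)/B).
√(2DS/H) = √(2 × 8,604 × 378 / 13.2) = 701.979.
√((H+B)/B) = √((13.2+97.4)/97.4) = 1.0656.
Q* ≈ 748.036.
S* = Q* · H/(H+B) = 748.036 × 13.2/110.6 ≈ 89.277.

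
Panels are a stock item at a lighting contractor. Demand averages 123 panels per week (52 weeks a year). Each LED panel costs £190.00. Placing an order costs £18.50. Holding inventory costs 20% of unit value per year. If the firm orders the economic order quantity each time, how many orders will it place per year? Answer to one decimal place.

N ≈ 81.0 orders per year

Annual demand D = 123 × 52 = 6,396.
Holding cost H = 0.20 × £190.00 = £38.0000 per unit per year.
EOQ = √(2DS/H) = √(2 × 6,396 × 18.5 / 38) ≈ 78.92.
Orders per year = D / Q* = 6,396 / 78.92 ≈ 81.049.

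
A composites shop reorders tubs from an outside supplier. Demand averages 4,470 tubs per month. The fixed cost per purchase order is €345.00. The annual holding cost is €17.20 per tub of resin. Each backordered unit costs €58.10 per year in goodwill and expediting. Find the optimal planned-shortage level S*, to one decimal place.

S* ≈ 381.5 tubs

Annual demand D = 4,470 × 12 = 53,640.
With planned backorders, Q* = √(2DS/H) · √((H+B)/B).
√(2DS/H) = √(2 × 53,640 × 345 / 17.2) = 1466.914.
√((H+B)/B) = √((17.2+58.1)/58.1) = 1.1384.
Q* ≈ 1669.991.
S* = Q* · H/(H+B) = 1669.991 × 17.2/75.3 ≈ 381.459.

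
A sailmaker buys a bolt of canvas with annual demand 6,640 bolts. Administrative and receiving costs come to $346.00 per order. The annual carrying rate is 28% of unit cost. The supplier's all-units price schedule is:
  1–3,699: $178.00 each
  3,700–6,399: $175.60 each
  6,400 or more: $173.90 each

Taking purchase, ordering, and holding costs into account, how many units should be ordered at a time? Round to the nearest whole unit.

Q* ≈ 304 bolts

Holding cost per unit per year at price C is H = 0.28·C.
For each price level, check whether its EOQ is feasible; otherwise the best quantity at that price is the breakpoint.
EOQ at $178.00 = 303.6 (feasible in tier 1): TC = 6,640×$178.00 + (6,640/303.6)×346 + (303.6/2)×0.28×$178.00 = $1,197,053.04.
EOQ at $175.60 = 305.7 < 3700, so use break Q=3700: TC = 6,640×$175.60 + (6,640/3700.0)×346 + (3700.0/2)×0.28×$175.60 = $1,257,565.73.
EOQ at $173.90 = 307.2 < 6400, so use break Q=6400: TC = 6,640×$173.90 + (6,640/6400.0)×346 + (6400.0/2)×0.28×$173.90 = $1,310,869.38.
Lowest total cost is $1,197,053.04 at Q = 303.6.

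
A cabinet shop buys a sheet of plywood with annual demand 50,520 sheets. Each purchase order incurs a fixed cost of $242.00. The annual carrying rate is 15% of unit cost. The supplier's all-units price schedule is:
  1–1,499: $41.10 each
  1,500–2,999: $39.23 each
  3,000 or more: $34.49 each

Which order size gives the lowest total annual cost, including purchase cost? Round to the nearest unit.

Holding cost per unit per year at price C is H = 0.15·C.
For each price level, check whether its EOQ is feasible; otherwise the best quantity at that price is the breakpoint.
Tier 1 ($41.10): EOQ = 1991.5 exceeds tier's upper bound 1499, so this tier is dominated.
EOQ at $39.23 = 2038.4 (feasible in tier 2): TC = 50,520×$39.23 + (50,520/2038.4)×242 + (2038.4/2)×0.15×$39.23 = $1,993,894.85.
EOQ at $34.49 = 2174.0 < 3000, so use break Q=3000: TC = 50,520×$34.49 + (50,520/3000.0)×242 + (3000.0/2)×0.15×$34.49 = $1,754,270.33.
Lowest total cost is $1,754,270.33 at Q = 3000.0.

Q* ≈ 3,000 sheets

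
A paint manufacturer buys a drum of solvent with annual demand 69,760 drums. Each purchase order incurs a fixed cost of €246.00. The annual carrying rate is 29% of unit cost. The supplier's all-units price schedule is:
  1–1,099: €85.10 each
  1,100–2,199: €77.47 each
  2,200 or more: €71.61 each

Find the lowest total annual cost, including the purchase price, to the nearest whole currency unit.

TC* ≈ €5,026,158

Holding cost per unit per year at price C is H = 0.29·C.
Evaluate total cost at each tier's feasible EOQ or, if the EOQ is below the tier, at the tier's minimum quantity.
Tier 1 (€85.10): EOQ = 1179.3 exceeds tier's upper bound 1099, so this tier is dominated.
EOQ at €77.47 = 1236.0 (feasible in tier 2): TC = 69,760×€77.47 + (69,760/1236.0)×246 + (1236.0/2)×0.29×€77.47 = €5,432,075.65.
EOQ at €71.61 = 1285.6 < 2200, so use break Q=2200: TC = 69,760×€71.61 + (69,760/2200.0)×246 + (2200.0/2)×0.29×€71.61 = €5,026,157.63.
Lowest total cost among the candidates is at Q = 2200.0.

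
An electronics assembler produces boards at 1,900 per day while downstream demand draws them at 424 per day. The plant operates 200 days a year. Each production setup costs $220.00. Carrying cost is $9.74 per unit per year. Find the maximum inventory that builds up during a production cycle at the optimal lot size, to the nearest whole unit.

Annual demand D = 424 × 200 = 84,800.
Production build-up factor (1 − d/p) = 1 − 424/1,900 = 0.7768.
Q* = √(2DS / (H(1 − d/p))) = √(2 × 84,800 × 220 / (9.74 × 0.7768)).
= √(37,312,000 / 7.5664) ≈ 2220.641.
Maximum inventory = Q*(1 − d/p) = 2220.641 × 0.7768 ≈ 1725.088.

I_max ≈ 1,725 boards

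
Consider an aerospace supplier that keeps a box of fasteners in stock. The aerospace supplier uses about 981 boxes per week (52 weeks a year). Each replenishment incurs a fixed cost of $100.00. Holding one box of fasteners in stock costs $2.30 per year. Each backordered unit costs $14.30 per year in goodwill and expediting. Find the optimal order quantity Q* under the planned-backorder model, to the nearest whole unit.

Q* ≈ 2,269 boxes

Annual demand D = 981 × 52 = 51,012.
With planned backorders, Q* = √(2DS/H) · √((H+B)/B).
√(2DS/H) = √(2 × 51,012 × 100 / 2.3) = 2106.140.
√((H+B)/B) = √((2.3+14.3)/14.3) = 1.0774.
Q* ≈ 2269.203.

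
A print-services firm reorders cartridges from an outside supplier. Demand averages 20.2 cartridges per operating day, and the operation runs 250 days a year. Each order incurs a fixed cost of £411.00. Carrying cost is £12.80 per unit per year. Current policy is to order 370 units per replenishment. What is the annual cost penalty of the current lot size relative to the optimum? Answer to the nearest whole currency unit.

Extra cost ≈ £688 per year

Annual demand D = 20.2 × 250 = 5,050.
EOQ = √(2DS/H) = √(2 × 5,050 × 411 / 12.8) ≈ 569.48.
Cost at Q* = (D/Q*)S + (Q*/2)H = √(2DSH) ≈ £7,289.31.
Cost at Q = 370: (5,050/370)×411 + (370/2)×12.8 = £5,609.59 + £2,368.00 = £7,977.59.
Excess = £7,977.59 − £7,289.31 = £688.28.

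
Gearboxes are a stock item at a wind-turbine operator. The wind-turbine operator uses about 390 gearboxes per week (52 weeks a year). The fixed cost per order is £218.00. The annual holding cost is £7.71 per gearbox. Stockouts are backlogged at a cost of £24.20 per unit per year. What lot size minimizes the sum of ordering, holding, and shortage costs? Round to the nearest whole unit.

Q* ≈ 1,230 gearboxes

Annual demand D = 390 × 52 = 20,280.
With planned backorders, Q* = √(2DS/H) · √((H+B)/B).
√(2DS/H) = √(2 × 20,280 × 218 / 7.71) = 1070.903.
√((H+B)/B) = √((7.71+24.2)/24.2) = 1.1483.
Q* ≈ 1229.719.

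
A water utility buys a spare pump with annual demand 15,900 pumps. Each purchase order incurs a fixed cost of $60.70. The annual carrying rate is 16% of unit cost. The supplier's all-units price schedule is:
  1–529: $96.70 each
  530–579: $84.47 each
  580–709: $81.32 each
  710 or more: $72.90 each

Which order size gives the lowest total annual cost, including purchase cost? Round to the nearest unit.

Q* ≈ 710 pumps

Holding cost per unit per year at price C is H = 0.16·C.
Candidates are each tier's EOQ (if it falls in that tier) and each price-break quantity.
EOQ at $96.70 = 353.2 (feasible in tier 1): TC = 15,900×$96.70 + (15,900/353.2)×60.7 + (353.2/2)×0.16×$96.70 = $1,542,994.89.
EOQ at $84.47 = 377.9 < 530, so use break Q=530: TC = 15,900×$84.47 + (15,900/530.0)×60.7 + (530.0/2)×0.16×$84.47 = $1,348,475.53.
EOQ at $81.32 = 385.2 < 580, so use break Q=580: TC = 15,900×$81.32 + (15,900/580.0)×60.7 + (580.0/2)×0.16×$81.32 = $1,298,425.27.
EOQ at $72.90 = 406.8 < 710, so use break Q=710: TC = 15,900×$72.90 + (15,900/710.0)×60.7 + (710.0/2)×0.16×$72.90 = $1,164,610.06.
Lowest total cost is $1,164,610.06 at Q = 710.0.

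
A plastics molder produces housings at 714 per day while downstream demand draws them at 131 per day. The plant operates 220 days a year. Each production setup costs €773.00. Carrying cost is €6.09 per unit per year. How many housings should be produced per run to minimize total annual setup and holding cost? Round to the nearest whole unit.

Annual demand D = 131 × 220 = 28,820.
Production build-up factor (1 − d/p) = 1 − 131/714 = 0.8165.
Q* = √(2DS / (H(1 − d/p))) = √(2 × 28,820 × 773 / (6.09 × 0.8165)).
= √(44,555,720 / 4.9726) ≈ 2993.353.

Q* ≈ 2,993 housings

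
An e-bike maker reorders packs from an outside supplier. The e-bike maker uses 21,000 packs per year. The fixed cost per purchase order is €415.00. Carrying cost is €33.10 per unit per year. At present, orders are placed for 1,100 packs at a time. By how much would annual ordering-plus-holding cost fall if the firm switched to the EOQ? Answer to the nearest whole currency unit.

EOQ = √(2DS/H) = √(2 × 21,000 × 415 / 33.1) ≈ 725.66.
Cost at Q* = (D/Q*)S + (Q*/2)H = √(2DSH) ≈ €24,019.43.
Cost at Q = 1,100: (21,000/1,100)×415 + (1,100/2)×33.1 = €7,922.73 + €18,205.00 = €26,127.73.
Excess = €26,127.73 − €24,019.43 = €2,108.30.

Extra cost ≈ €2,108 per year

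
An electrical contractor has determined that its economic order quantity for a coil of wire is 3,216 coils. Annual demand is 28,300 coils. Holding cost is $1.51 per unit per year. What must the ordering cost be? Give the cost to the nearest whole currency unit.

Invert the EOQ relation Q*² = 2DS/H.
From Q* = √(2DS/H): S = Q*²H / (2D) = 3,216² × 1.51 / (2 × 28,300) = 275.9260.

S ≈ $276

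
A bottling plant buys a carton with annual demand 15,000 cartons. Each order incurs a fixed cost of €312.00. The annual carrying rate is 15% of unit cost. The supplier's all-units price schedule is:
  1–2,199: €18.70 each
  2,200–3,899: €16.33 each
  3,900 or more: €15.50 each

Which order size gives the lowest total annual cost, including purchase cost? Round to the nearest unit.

Holding cost per unit per year at price C is H = 0.15·C.
Evaluate total cost at each tier's feasible EOQ or, if the EOQ is below the tier, at the tier's minimum quantity.
EOQ at €18.70 = 1826.7 (feasible in tier 1): TC = 15,000×€18.70 + (15,000/1826.7)×312 + (1826.7/2)×0.15×€18.70 = €285,623.94.
EOQ at €16.33 = 1954.8 < 2200, so use break Q=2200: TC = 15,000×€16.33 + (15,000/2200.0)×312 + (2200.0/2)×0.15×€16.33 = €249,771.72.
EOQ at €15.50 = 2006.4 < 3900, so use break Q=3900: TC = 15,000×€15.50 + (15,000/3900.0)×312 + (3900.0/2)×0.15×€15.50 = €238,233.75.
Lowest total cost is €238,233.75 at Q = 3900.0.

Q* ≈ 3,900 cartons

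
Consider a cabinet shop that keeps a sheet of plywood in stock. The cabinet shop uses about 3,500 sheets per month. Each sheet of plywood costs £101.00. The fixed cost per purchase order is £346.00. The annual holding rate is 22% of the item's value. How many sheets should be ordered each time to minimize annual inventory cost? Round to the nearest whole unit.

Annual demand D = 3,500 × 12 = 42,000.
Holding cost H = 0.22 × £101.00 = £22.2200 per unit per year.
EOQ = √(2DS / H) = √(2 × 42,000 × 346 / 22.22).
= √(29,064,000 / 22.22) = √1,308,010.8011 ≈ 1143.683.

Q* ≈ 1,144 sheets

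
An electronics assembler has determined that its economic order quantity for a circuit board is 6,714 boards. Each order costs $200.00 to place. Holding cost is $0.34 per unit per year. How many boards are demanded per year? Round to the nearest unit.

Squaring Q* = √(2DS/H) gives Q*² = 2DS/H.
From Q* = √(2DS/H): D = Q*²H / (2S) = 6,714² × 0.34 / (2 × 200) = 38316.127.

D ≈ 38,316 boards per year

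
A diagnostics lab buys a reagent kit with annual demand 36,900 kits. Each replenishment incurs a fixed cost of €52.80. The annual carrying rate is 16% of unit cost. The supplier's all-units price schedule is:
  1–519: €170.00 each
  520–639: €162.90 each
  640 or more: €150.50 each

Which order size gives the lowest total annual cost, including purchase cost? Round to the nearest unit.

Holding cost per unit per year at price C is H = 0.16·C.
Candidates are each tier's EOQ (if it falls in that tier) and each price-break quantity.
EOQ at €170.00 = 378.5 (feasible in tier 1): TC = 36,900×€170.00 + (36,900/378.5)×52.8 + (378.5/2)×0.16×€170.00 = €6,283,295.08.
EOQ at €162.90 = 386.7 < 520, so use break Q=520: TC = 36,900×€162.90 + (36,900/520.0)×52.8 + (520.0/2)×0.16×€162.90 = €6,021,533.41.
EOQ at €150.50 = 402.3 < 640, so use break Q=640: TC = 36,900×€150.50 + (36,900/640.0)×52.8 + (640.0/2)×0.16×€150.50 = €5,564,199.85.
Lowest total cost is €5,564,199.85 at Q = 640.0.

Q* ≈ 640 kits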